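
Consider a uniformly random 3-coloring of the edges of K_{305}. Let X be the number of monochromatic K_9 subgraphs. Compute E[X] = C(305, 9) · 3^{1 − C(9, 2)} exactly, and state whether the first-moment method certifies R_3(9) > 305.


E[X] = C(305, 9) · 3^{1 − 36} = 55871664980896050 · 3^{−35} = 55871664980896050/50031545098999707.
As a reduced fraction: E[X] = 18623888326965350/16677181699666569 ≈ 1.11673.
Is E[X] < 1? NO.
Since E[X] ≥ 1, the first-moment bound is inconclusive at n = 305; it does NOT by itself certify R_3(9) > 305.

E[X] = 18623888326965350/16677181699666569 ≈ 1.11673; E[X] ≥ 1; first-moment method inconclusive here.


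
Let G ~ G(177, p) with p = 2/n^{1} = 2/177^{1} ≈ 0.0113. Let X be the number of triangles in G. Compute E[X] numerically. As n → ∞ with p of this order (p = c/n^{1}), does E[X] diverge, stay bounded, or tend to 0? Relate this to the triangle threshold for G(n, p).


Number of potential triangles: C(177, 3) = 908600.
Each occurs with probability p³ ≈ (0.0113)³ ≈ 1.442681e-06.
By linearity: E[X] = C(177, 3)·p³ ≈ 908600 · 1.442681e-06 ≈ 1.3108.
Here α = 1, so p = 2/n is exactly at the triangle threshold p ~ 1/n. Asymptotically E[X] → c³/6 = 2³/6 = 4/3 ≈ 1.3333, a bounded constant. In this regime the triangle count is asymptotically Poisson(c³/6).

E[X] ≈ 1.3108; in regime p = Θ(1/n^{1}) E[X] stays bounded (at the triangle threshold p ~ 1/n).


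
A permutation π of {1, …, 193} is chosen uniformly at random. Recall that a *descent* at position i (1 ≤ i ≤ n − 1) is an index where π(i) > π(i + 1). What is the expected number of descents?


Write X = Σ X_I over i = 1, …, 192, with X_I the indicator of one descent.
There are 192 indicators.
For each fixed i, the pair (π(i), π(i+1)) is a uniformly random ordered pair of distinct values from {1, …, 193}; by symmetry P[π(i) > π(i+1)] = 1/2.
By linearity: E[X] = 192 · (1/2) = (193 − 1) · (1/2) = 96 ≈ 96.000.

E[X] = 96 = 96.000.


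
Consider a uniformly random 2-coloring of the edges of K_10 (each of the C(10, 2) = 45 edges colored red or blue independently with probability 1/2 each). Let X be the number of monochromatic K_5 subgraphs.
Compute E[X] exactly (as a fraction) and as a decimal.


Let X = Σ_S X_S over the C(10, 5) = 252 subsets S of size 5, where X_S = 1 if the K_5 on S is monochromatic.
For a fixed S, the K_5 on S has C(5, 2) = 10 edges. P[all 10 edges red] = (1/2)^10, and likewise for blue, so P[monochromatic] = 2·(1/2)^10 = 2^{1 − 10} = 1/512.
Summing: E[X] = C(10, 5) · 2^{1 − 10} = 252 · 1/512 = 63/128.
Numerically: E[X] ≈ 0.492.

E[X] = C(10,5)·2^(1−C(5,2)) = 63/128 ≈ 0.492.


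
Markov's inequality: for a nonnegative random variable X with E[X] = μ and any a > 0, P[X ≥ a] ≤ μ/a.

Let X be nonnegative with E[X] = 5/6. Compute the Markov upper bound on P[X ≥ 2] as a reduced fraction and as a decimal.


μ = E[X] = 5/6, a = 2.
Markov: P[X ≥ 2] ≤ μ/a = (5/6)/2 = 5/12.
Numerically: ≈ 0.416667.
(Since a = 2 > μ = 0.833333, the bound 5/12 is < 1 and informative.)

P[X ≥ 2] ≤ 5/12 ≈ 0.416667.


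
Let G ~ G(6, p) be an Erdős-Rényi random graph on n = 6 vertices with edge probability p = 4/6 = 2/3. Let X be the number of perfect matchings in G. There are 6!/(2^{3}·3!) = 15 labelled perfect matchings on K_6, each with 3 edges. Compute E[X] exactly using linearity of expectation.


K_6 has 6!/(2^{3}·3!) = 15 labelled perfect matchings.
For each such perfect matching H, let X_H = 1 if all 3 edges of H are present in G. Then P[X_H = 1] = p^{3} = (2/3)^{3} = 8/27.
By linearity of expectation: E[X] = Σ_H E[X_H] = 15 · p^{3} = 15 · 8/27 = 40/9.
Numerically: E[X] ≈ 4.44444.

E[X] = 15 · (2/3)^{3} = 40/9 ≈ 4.44444.


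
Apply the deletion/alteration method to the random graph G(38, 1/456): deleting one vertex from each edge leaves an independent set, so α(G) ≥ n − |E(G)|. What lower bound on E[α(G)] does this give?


E[|E(G)|] = C(38, 2)·p = 703 · (1/456) = 37/24.
E[α(G)] ≥ n − E[|E(G)|] = 38 − 37/24 = 875/24.
Numerically: ≈ 36.4583.
(This is only a lower bound; the true E[α(G)] may be larger.)

E[α(G)] ≥ 875/24 ≈ 36.4583.


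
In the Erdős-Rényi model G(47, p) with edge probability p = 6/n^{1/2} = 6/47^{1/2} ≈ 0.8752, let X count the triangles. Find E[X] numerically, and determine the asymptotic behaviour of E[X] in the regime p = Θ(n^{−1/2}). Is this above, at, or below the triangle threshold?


Number of potential triangles: C(47, 3) = 16215.
Each occurs with probability p³ ≈ (0.8752)³ ≈ 6.703583e-01.
By linearity: E[X] = C(47, 3)·p³ ≈ 16215 · 6.703583e-01 ≈ 10869.8592.
Since α = 1/2 < 1, p = c/n^{1/2} ≫ 1/n is above the triangle threshold p ~ 1/n. Asymptotically E[X] ~ (c³/6)·n^{3(1−α)} = (6³/6)·n^{1.5} → ∞; triangles are abundant w.h.p.

E[X] ≈ 10869.8592; in regime p = Θ(1/n^{1/2}) E[X] diverges (above the triangle threshold p ~ 1/n).


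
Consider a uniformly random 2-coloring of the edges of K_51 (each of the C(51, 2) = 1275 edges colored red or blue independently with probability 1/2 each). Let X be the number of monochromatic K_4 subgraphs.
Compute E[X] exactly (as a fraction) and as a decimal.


Let X = Σ_S X_S over the C(51, 4) = 249900 subsets S of size 4, where X_S = 1 if the K_4 on S is monochromatic.
For a fixed S, the K_4 on S has C(4, 2) = 6 edges. P[all 6 edges red] = (1/2)^6, and likewise for blue, so P[monochromatic] = 2·(1/2)^6 = 2^{1 − 6} = 1/32.
By linearity of expectation: E[X] = C(51, 4) · 2^{1 − 6} = 249900 · 1/32 = 62475/8.
Numerically: E[X] ≈ 7809.3750.

E[X] = C(51,4)·2^(1−C(4,2)) = 62475/8 ≈ 7809.3750.


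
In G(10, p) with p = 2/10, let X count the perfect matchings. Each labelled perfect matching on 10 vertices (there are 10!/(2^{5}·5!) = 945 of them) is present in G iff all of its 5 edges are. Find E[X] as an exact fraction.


K_10 has 10!/(2^{5}·5!) = 945 labelled perfect matchings.
For each such perfect matching H, let X_H = 1 if all 5 edges of H are present in G. Then P[X_H = 1] = p^{5} = (1/5)^{5} = 1/3125.
By linearity: E[X] = Σ_H E[X_H] = 945 · p^{5} = 945 · 1/3125 = 189/625.
Numerically: E[X] ≈ 0.302.

E[X] = 945 · (1/5)^{5} = 189/625 ≈ 0.302.


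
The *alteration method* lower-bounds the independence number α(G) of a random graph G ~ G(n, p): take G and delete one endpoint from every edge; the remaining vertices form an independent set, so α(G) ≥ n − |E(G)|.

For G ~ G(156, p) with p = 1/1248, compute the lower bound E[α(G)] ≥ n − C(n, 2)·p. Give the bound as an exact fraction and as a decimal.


E[|E(G)|] = C(156, 2)·p = 12090 · (1/1248) = 155/16.
E[α(G)] ≥ n − E[|E(G)|] = 156 − 155/16 = 2341/16.
Numerically: ≈ 146.312.
(This is only a lower bound; the true E[α(G)] may be larger.)

E[α(G)] ≥ 2341/16 ≈ 146.312.


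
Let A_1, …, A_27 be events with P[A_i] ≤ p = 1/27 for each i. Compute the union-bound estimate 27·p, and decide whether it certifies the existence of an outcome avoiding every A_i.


Union bound: P[∪_{i=1}^{27} A_i] ≤ Σ_i P[A_i] ≤ 27·p = 27·(1/27) = 1.
Numerically: 1 ≈ 1.00000.
Is 1 < 1? NO.
Since the bound 1 is ≥ 1, the union bound is uninformative here; it does NOT by itself certify existence.

27·p = 1 ≈ 1.00000; existence NOT certified by the union bound.


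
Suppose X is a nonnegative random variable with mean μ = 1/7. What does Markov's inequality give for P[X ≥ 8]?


μ = E[X] = 1/7, a = 8.
Markov: P[X ≥ 8] ≤ μ/a = (1/7)/8 = 1/56.
Numerically: ≈ 0.017857.
(Since a = 8 > μ = 0.142857, the bound 1/56 is < 1 and informative.)

P[X ≥ 8] ≤ 1/56 ≈ 0.017857.


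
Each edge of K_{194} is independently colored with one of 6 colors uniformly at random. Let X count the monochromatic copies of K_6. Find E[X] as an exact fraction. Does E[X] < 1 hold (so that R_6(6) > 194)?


E[X] = C(194, 6) · 6^{1 − 15} = 68482017072 · 6^{−14} = 68482017072/78364164096.
As a reduced fraction: E[X] = 475569563/544195584 ≈ 0.87389.
Is E[X] < 1? YES.
Since E[X] < 1, there exists a 6-coloring of K_{194} with no monochromatic K_6; hence R_6(6) > 194.

E[X] = 475569563/544195584 ≈ 0.87389; E[X] < 1, so R_6(6) > 194.


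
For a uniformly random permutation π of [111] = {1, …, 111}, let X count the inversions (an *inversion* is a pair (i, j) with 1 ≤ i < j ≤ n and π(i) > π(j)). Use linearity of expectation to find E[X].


Write X = Σ X_I over the C(111, 2) = 6105 pairs i < j, with X_I the indicator of one inversion.
There are 6105 indicators.
For each fixed pair i < j, the values π(i) and π(j) are two distinct elements of {1, …, 111} in uniformly random order; by symmetry P[π(i) > π(j)] = 1/2.
By linearity: E[X] = 6105 · (1/2) = C(111, 2) · (1/2) = 6105/2 = 6105/2 ≈ 3052.50000.

E[X] = 6105/2 = 3052.50000.


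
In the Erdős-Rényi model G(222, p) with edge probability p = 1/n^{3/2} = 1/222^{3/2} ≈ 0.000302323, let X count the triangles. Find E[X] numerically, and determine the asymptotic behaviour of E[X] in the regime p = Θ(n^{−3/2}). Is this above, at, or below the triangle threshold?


Number of potential triangles: C(222, 3) = 1798940.
Each occurs with probability p³ ≈ (0.000302323)³ ≈ 2.76319551e-11.
By linearity: E[X] = C(222, 3)·p³ ≈ 1798940 · 2.76319551e-11 ≈ 0.000050.
Since α = 3/2 > 1, p = c/n^{3/2} = o(1/n) is below the triangle threshold p ~ 1/n. Asymptotically E[X] ~ (c³/6)·n^{3(1−α)} = (1³/6)·n^{-1.5} → 0, so by Markov's inequality G has no triangles w.h.p.

E[X] ≈ 0.000050; in regime p = Θ(1/n^{3/2}) E[X] tends to 0 (below the triangle threshold p ~ 1/n).


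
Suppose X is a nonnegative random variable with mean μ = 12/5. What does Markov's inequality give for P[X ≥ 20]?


μ = E[X] = 12/5, a = 20.
Markov: P[X ≥ 20] ≤ μ/a = (12/5)/20 = 3/25.
Numerically: ≈ 0.120000.
(Since a = 20 > μ = 2.400000, the bound 3/25 is < 1 and informative.)

P[X ≥ 20] ≤ 3/25 ≈ 0.120000.


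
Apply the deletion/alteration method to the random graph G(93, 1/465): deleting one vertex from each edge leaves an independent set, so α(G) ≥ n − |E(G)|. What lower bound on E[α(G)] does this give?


E[|E(G)|] = C(93, 2)·p = 4278 · (1/465) = 46/5.
E[α(G)] ≥ n − E[|E(G)|] = 93 − 46/5 = 419/5.
Numerically: ≈ 83.800000.
(This is only a lower bound; the true E[α(G)] may be larger.)

E[α(G)] ≥ 419/5 ≈ 83.800000.


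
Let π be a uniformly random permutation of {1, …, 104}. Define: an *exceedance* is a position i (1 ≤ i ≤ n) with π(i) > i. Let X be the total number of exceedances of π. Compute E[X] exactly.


Write X = Σ_{i=1}^{104} X_i, where X_i = 1_{π(i) > i}.
For each fixed i, π(i) is uniform over {1, …, 104} (marginal of a uniform permutation), so P[π(i) > i] = (n − i)/n. Summing: Σ_{i=1}^{104} (n − i)/n = (0 + 1 + … + 103)/104 = 104(104 − 1)/(2·104) = (104 − 1)/2.
Hence E[X] = Σ_{i=1}^{104} (104 − i)/104 = 103/2 ≈ 51.500000.

E[X] = 103/2 = 51.500000.


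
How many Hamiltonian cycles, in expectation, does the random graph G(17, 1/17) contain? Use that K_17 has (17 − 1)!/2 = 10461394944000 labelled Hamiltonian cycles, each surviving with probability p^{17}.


K_17 has (17 − 1)!/2 = 10461394944000 labelled Hamiltonian cycles.
For each such Hamiltonian cycle H, let X_H = 1 if all 17 edges of H are present in G. Then P[X_H = 1] = p^{17} = (1/17)^{17} = 1/827240261886336764177.
Summing the indicators: E[X] = Σ_H E[X_H] = 10461394944000 · p^{17} = 10461394944000 · 1/827240261886336764177 = 10461394944000/827240261886336764177.
Numerically: E[X] ≈ 1.2646e-08.

E[X] = 10461394944000 · (1/17)^{17} = 10461394944000/827240261886336764177 ≈ 1.2646e-08.


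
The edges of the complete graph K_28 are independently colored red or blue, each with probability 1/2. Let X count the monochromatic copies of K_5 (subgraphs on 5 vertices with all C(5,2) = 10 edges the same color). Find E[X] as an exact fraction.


Let X = Σ_S X_S over the C(28, 5) = 98280 subsets S of size 5, where X_S = 1 if the K_5 on S is monochromatic.
For a fixed S, the K_5 on S has C(5, 2) = 10 edges. P[all 10 edges red] = (1/2)^10, and likewise for blue, so P[monochromatic] = 2·(1/2)^10 = 2^{1 − 10} = 1/512.
By linearity of expectation: E[X] = C(28, 5) · 2^{1 − 10} = 98280 · 1/512 = 12285/64.
Numerically: E[X] ≈ 191.9531.

E[X] = C(28,5)·2^(1−C(5,2)) = 12285/64 ≈ 191.9531.


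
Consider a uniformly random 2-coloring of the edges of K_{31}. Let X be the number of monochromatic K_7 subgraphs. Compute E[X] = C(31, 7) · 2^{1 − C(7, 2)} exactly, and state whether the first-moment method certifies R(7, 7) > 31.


E[X] = C(31, 7) · 2^{1 − 21} = 2629575 · 2^{−20} = 2629575/1048576.
As a reduced fraction: E[X] = 2629575/1048576 ≈ 2.507758.
Is E[X] < 1? NO.
Since E[X] ≥ 1, the first-moment bound is inconclusive at n = 31; it does NOT by itself certify R(7, 7) > 31.

E[X] = 2629575/1048576 ≈ 2.507758; E[X] ≥ 1; first-moment method inconclusive here.


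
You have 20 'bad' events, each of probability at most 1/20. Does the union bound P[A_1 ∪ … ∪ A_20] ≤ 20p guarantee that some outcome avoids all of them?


Union bound: P[∪_{i=1}^{20} A_i] ≤ Σ_i P[A_i] ≤ 20·p = 20·(1/20) = 1.
Numerically: 1 ≈ 1.000.
Is 1 < 1? NO.
Since the bound 1 is ≥ 1, the union bound is uninformative here; it does NOT by itself certify existence.

20·p = 1 ≈ 1.000; existence NOT certified by the union bound.


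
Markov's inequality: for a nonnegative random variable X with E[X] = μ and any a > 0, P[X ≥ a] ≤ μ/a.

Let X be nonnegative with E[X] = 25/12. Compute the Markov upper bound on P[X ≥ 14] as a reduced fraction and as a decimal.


μ = E[X] = 25/12, a = 14.
Markov: P[X ≥ 14] ≤ μ/a = (25/12)/14 = 25/168.
Numerically: ≈ 0.14881.
(Since a = 14 > μ = 2.08333, the bound 25/168 is < 1 and informative.)

P[X ≥ 14] ≤ 25/168 ≈ 0.14881.


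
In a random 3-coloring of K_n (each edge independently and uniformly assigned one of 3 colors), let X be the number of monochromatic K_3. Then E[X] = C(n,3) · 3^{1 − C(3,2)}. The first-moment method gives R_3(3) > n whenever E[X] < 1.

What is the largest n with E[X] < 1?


We need C(n, 3) · 3^{1 − 3} < 1, i.e. C(n, 3) < 3^{3 − 1} = 9.
Check values of n near the boundary:
  n = 3: C(3, 3) = 1; 1 < 9? YES
  n = 4: C(4, 3) = 4; 4 < 9? YES
  n = 5: C(5, 3) = 10; 10 < 9? NO
  n = 6: C(6, 3) = 20; 20 < 9? NO
  n = 7: C(7, 3) = 35; 35 < 9? NO
The largest n with C(n, 3) < 9 is n = 4 (where E[X] = 4/9 ≈ 0.444444). Hence R_3(3) > 4, i.e. R_3(3) ≥ 5.

Largest n = 4; hence R_3(3) > 4.


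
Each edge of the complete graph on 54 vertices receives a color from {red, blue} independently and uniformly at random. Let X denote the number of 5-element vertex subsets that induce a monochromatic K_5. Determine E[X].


Let X = Σ_S X_S over the C(54, 5) = 3162510 subsets S of size 5, where X_S = 1 if the K_5 on S is monochromatic.
For a fixed S, the K_5 on S has C(5, 2) = 10 edges. P[all 10 edges red] = (1/2)^10, and likewise for blue, so P[monochromatic] = 2·(1/2)^10 = 2^{1 − 10} = 1/512.
By linearity of expectation: E[X] = C(54, 5) · 2^{1 − 10} = 3162510 · 1/512 = 1581255/256.
Numerically: E[X] ≈ 6176.777344.

E[X] = C(54,5)·2^(1−C(5,2)) = 1581255/256 ≈ 6176.777344.


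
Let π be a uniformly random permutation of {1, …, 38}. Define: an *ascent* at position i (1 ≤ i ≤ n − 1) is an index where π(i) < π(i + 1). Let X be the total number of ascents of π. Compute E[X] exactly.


Write X = Σ X_I over i = 1, …, 37, with X_I the indicator of one ascent.
There are 37 indicators.
For each fixed i, the pair (π(i), π(i+1)) is a uniformly random ordered pair of distinct values from {1, …, 38}; by symmetry P[π(i) < π(i+1)] = 1/2.
By linearity: E[X] = 37 · (1/2) = (38 − 1) · (1/2) = 37/2 ≈ 18.500000.

E[X] = 37/2 = 18.500000.


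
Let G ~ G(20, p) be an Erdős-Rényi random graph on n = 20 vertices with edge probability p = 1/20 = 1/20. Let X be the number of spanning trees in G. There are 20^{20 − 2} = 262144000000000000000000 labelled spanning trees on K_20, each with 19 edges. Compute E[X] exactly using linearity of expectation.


K_20 has 20^{20 − 2} = 262144000000000000000000 labelled spanning trees.
For each such spanning tree H, let X_H = 1 if all 19 edges of H are present in G. Then P[X_H = 1] = p^{19} = (1/20)^{19} = 1/5242880000000000000000000.
By linearity of expectation: E[X] = Σ_H E[X_H] = 262144000000000000000000 · p^{19} = 262144000000000000000000 · 1/5242880000000000000000000 = 1/20.
Numerically: E[X] ≈ 0.05.

E[X] = 262144000000000000000000 · (1/20)^{19} = 1/20 ≈ 0.05.


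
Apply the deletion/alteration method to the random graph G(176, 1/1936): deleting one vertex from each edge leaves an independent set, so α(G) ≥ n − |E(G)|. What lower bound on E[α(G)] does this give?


E[|E(G)|] = C(176, 2)·p = 15400 · (1/1936) = 175/22.
E[α(G)] ≥ n − E[|E(G)|] = 176 − 175/22 = 3697/22.
Numerically: ≈ 168.04545.
(This is only a lower bound; the true E[α(G)] may be larger.)

E[α(G)] ≥ 3697/22 ≈ 168.04545.


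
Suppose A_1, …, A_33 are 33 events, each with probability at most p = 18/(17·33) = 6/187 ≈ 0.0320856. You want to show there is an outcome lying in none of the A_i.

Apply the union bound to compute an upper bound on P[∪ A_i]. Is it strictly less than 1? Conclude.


Union bound: P[∪_{i=1}^{33} A_i] ≤ Σ_i P[A_i] ≤ 33·p = 33·(6/187) = 18/17.
Numerically: 18/17 ≈ 1.0588235.
Is 18/17 < 1? NO.
Since the bound 18/17 is ≥ 1, the union bound is uninformative here; it does NOT by itself certify existence.

33·p = 18/17 ≈ 1.0588235; existence NOT certified by the union bound.


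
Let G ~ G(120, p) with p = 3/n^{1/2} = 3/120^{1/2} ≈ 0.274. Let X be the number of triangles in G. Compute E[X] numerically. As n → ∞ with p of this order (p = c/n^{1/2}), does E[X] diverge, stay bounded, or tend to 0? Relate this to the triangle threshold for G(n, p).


Number of potential triangles: C(120, 3) = 280840.
Each occurs with probability p³ ≈ (0.274)³ ≈ 2.05396e-02.
By linearity: E[X] = C(120, 3)·p³ ≈ 280840 · 2.05396e-02 ≈ 5768.340.
Since α = 1/2 < 1, p = c/n^{1/2} ≫ 1/n is above the triangle threshold p ~ 1/n. Asymptotically E[X] ~ (c³/6)·n^{3(1−α)} = (3³/6)·n^{1.5} → ∞; triangles are abundant w.h.p.

E[X] ≈ 5768.340; in regime p = Θ(1/n^{1/2}) E[X] diverges (above the triangle threshold p ~ 1/n).


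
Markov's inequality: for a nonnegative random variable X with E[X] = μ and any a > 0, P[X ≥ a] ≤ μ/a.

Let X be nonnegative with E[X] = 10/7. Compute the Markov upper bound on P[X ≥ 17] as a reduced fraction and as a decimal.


μ = E[X] = 10/7, a = 17.
Markov: P[X ≥ 17] ≤ μ/a = (10/7)/17 = 10/119.
Numerically: ≈ 0.084.
(Since a = 17 > μ = 1.429, the bound 10/119 is < 1 and informative.)

P[X ≥ 17] ≤ 10/119 ≈ 0.084.


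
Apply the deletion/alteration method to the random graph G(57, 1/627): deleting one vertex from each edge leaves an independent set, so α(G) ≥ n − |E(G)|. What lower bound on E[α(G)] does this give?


E[|E(G)|] = C(57, 2)·p = 1596 · (1/627) = 28/11.
E[α(G)] ≥ n − E[|E(G)|] = 57 − 28/11 = 599/11.
Numerically: ≈ 54.455.
(This is only a lower bound; the true E[α(G)] may be larger.)

E[α(G)] ≥ 599/11 ≈ 54.455.


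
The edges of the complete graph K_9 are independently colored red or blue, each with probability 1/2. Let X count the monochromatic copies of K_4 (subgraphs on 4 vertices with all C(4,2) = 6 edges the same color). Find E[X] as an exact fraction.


Let X = Σ_S X_S over the C(9, 4) = 126 subsets S of size 4, where X_S = 1 if the K_4 on S is monochromatic.
For a fixed S, the K_4 on S has C(4, 2) = 6 edges. P[all 6 edges red] = (1/2)^6, and likewise for blue, so P[monochromatic] = 2·(1/2)^6 = 2^{1 − 6} = 1/32.
By linearity of expectation: E[X] = C(9, 4) · 2^{1 − 6} = 126 · 1/32 = 63/16.
Numerically: E[X] ≈ 3.93750.

E[X] = C(9,4)·2^(1−C(4,2)) = 63/16 ≈ 3.93750.


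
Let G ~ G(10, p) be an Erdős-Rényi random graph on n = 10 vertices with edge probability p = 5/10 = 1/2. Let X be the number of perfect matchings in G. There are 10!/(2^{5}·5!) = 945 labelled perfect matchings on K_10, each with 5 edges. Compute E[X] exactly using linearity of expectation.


K_10 has 10!/(2^{5}·5!) = 945 labelled perfect matchings.
For each such perfect matching H, let X_H = 1 if all 5 edges of H are present in G. Then P[X_H = 1] = p^{5} = (1/2)^{5} = 1/32.
By linearity: E[X] = Σ_H E[X_H] = 945 · p^{5} = 945 · 1/32 = 945/32.
Numerically: E[X] ≈ 29.5312.

E[X] = 945 · (1/2)^{5} = 945/32 ≈ 29.5312.


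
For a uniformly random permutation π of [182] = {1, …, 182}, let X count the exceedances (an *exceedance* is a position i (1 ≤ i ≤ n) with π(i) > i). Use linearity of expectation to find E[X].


Write X = Σ_{i=1}^{182} X_i, where X_i = 1_{π(i) > i}.
For each fixed i, π(i) is uniform over {1, …, 182} (marginal of a uniform permutation), so P[π(i) > i] = (n − i)/n. Summing: Σ_{i=1}^{182} (n − i)/n = (0 + 1 + … + 181)/182 = 182(182 − 1)/(2·182) = (182 − 1)/2.
Hence E[X] = Σ_{i=1}^{182} (182 − i)/182 = 181/2 ≈ 90.500.

E[X] = 181/2 = 90.500.


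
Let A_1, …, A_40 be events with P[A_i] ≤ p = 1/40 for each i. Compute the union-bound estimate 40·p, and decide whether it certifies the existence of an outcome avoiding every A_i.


Union bound: P[∪_{i=1}^{40} A_i] ≤ Σ_i P[A_i] ≤ 40·p = 40·(1/40) = 1.
Numerically: 1 ≈ 1.000000.
Is 1 < 1? NO.
Since the bound 1 is ≥ 1, the union bound is uninformative here; it does NOT by itself certify existence.

40·p = 1 ≈ 1.000000; existence NOT certified by the union bound.


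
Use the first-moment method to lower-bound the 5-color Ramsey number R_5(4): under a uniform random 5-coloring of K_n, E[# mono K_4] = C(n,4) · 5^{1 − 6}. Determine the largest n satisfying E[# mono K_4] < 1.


We need C(n, 4) · 5^{1 − 6} < 1, i.e. C(n, 4) < 5^{6 − 1} = 3125.
Check values of n near the boundary:
  n = 17: C(17, 4) = 2380; 2380 < 3125? YES
  n = 18: C(18, 4) = 3060; 3060 < 3125? YES
  n = 19: C(19, 4) = 3876; 3876 < 3125? NO
The largest n with C(n, 4) < 3125 is n = 18 (where E[X] = 612/625 ≈ 0.9792). Hence R_5(4) > 18, i.e. R_5(4) ≥ 19.

Largest n = 18; hence R_5(4) > 18.


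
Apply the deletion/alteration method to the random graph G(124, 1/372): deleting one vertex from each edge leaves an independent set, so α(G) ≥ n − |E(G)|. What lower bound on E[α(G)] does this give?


E[|E(G)|] = C(124, 2)·p = 7626 · (1/372) = 41/2.
E[α(G)] ≥ n − E[|E(G)|] = 124 − 41/2 = 207/2.
Numerically: ≈ 103.500.
(This is only a lower bound; the true E[α(G)] may be larger.)

E[α(G)] ≥ 207/2 ≈ 103.500.


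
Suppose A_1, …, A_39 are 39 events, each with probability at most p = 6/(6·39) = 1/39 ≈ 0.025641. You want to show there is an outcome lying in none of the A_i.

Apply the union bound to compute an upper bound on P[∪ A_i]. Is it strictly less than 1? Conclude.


Union bound: P[∪_{i=1}^{39} A_i] ≤ Σ_i P[A_i] ≤ 39·p = 39·(1/39) = 1.
Numerically: 1 ≈ 1.000000.
Is 1 < 1? NO.
Since the bound 1 is ≥ 1, the union bound is uninformative here; it does NOT by itself certify existence.

39·p = 1 ≈ 1.000000; existence NOT certified by the union bound.


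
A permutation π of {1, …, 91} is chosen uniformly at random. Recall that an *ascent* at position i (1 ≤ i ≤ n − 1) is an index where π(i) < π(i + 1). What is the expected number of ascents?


Write X = Σ X_I over i = 1, …, 90, with X_I the indicator of one ascent.
There are 90 indicators.
For each fixed i, the pair (π(i), π(i+1)) is a uniformly random ordered pair of distinct values from {1, …, 91}; by symmetry P[π(i) < π(i+1)] = 1/2.
By linearity: E[X] = 90 · (1/2) = (91 − 1) · (1/2) = 45 ≈ 45.000.

E[X] = 45 = 45.000.


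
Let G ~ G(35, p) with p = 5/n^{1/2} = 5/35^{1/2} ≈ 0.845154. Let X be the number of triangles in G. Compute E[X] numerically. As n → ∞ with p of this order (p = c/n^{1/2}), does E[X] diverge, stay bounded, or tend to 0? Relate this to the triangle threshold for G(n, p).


Number of potential triangles: C(35, 3) = 6545.
Each occurs with probability p³ ≈ (0.845154)³ ≈ 6.03681611e-01.
By linearity: E[X] = C(35, 3)·p³ ≈ 6545 · 6.03681611e-01 ≈ 3951.096141.
Since α = 1/2 < 1, p = c/n^{1/2} ≫ 1/n is above the triangle threshold p ~ 1/n. Asymptotically E[X] ~ (c³/6)·n^{3(1−α)} = (5³/6)·n^{1.5} → ∞; triangles are abundant w.h.p.

E[X] ≈ 3951.096141; in regime p = Θ(1/n^{1/2}) E[X] diverges (above the triangle threshold p ~ 1/n).


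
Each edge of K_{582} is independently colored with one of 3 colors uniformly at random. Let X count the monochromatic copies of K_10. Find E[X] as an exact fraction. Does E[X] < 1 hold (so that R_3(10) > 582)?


E[X] = C(582, 10) · 3^{1 − 45} = 1136849919863842617720 · 3^{−44} = 1136849919863842617720/984770902183611232881.
As a reduced fraction: E[X] = 378949973287947539240/328256967394537077627 ≈ 1.154431.
Is E[X] < 1? NO.
Since E[X] ≥ 1, the first-moment bound is inconclusive at n = 582; it does NOT by itself certify R_3(10) > 582.

E[X] = 378949973287947539240/328256967394537077627 ≈ 1.154431; E[X] ≥ 1; first-moment method inconclusive here.


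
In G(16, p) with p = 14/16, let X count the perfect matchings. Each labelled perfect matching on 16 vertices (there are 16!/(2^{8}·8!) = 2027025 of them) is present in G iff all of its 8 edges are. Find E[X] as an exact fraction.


K_16 has 16!/(2^{8}·8!) = 2027025 labelled perfect matchings.
For each such perfect matching H, let X_H = 1 if all 8 edges of H are present in G. Then P[X_H = 1] = p^{8} = (7/8)^{8} = 5764801/16777216.
Summing the indicators: E[X] = Σ_H E[X_H] = 2027025 · p^{8} = 2027025 · 5764801/16777216 = 11685395747025/16777216.
Numerically: E[X] ≈ 6.965e+05.

E[X] = 2027025 · (7/8)^{8} = 11685395747025/16777216 ≈ 6.965e+05.


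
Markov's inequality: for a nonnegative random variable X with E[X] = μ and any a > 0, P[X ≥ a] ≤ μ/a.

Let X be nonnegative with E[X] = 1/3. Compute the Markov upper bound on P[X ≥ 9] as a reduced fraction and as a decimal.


μ = E[X] = 1/3, a = 9.
Markov: P[X ≥ 9] ≤ μ/a = (1/3)/9 = 1/27.
Numerically: ≈ 0.0370.
(Since a = 9 > μ = 0.3333, the bound 1/27 is < 1 and informative.)

P[X ≥ 9] ≤ 1/27 ≈ 0.0370.


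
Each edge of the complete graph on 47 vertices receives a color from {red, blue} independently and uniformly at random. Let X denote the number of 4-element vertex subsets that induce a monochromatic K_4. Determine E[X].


Let X = Σ_S X_S over the C(47, 4) = 178365 subsets S of size 4, where X_S = 1 if the K_4 on S is monochromatic.
For a fixed S, the K_4 on S has C(4, 2) = 6 edges. P[all 6 edges red] = (1/2)^6, and likewise for blue, so P[monochromatic] = 2·(1/2)^6 = 2^{1 − 6} = 1/32.
By linearity: E[X] = C(47, 4) · 2^{1 − 6} = 178365 · 1/32 = 178365/32.
Numerically: E[X] ≈ 5573.906250.

E[X] = C(47,4)·2^(1−C(4,2)) = 178365/32 ≈ 5573.906250.


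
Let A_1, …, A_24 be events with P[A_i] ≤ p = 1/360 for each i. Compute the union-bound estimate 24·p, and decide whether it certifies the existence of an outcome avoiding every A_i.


Union bound: P[∪_{i=1}^{24} A_i] ≤ Σ_i P[A_i] ≤ 24·p = 24·(1/360) = 1/15.
Numerically: 1/15 ≈ 0.0667.
Is 1/15 < 1? YES.
Since P[∪ A_i] ≤ 1/15 < 1, the complement has P[∩ A_i^c] ≥ 1 − 1/15 = 14/15 > 0, so some outcome avoids every A_i.

24·p = 1/15 ≈ 0.0667; existence CERTIFIED by the union bound.


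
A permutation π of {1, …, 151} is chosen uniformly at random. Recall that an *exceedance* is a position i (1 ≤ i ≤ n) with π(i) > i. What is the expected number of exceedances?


Write X = Σ_{i=1}^{151} X_i, where X_i = 1_{π(i) > i}.
For each fixed i, π(i) is uniform over {1, …, 151} (marginal of a uniform permutation), so P[π(i) > i] = (n − i)/n. Summing: Σ_{i=1}^{151} (n − i)/n = (0 + 1 + … + 150)/151 = 151(151 − 1)/(2·151) = (151 − 1)/2.
Hence E[X] = Σ_{i=1}^{151} (151 − i)/151 = 75 ≈ 75.00000.

E[X] = 75 = 75.00000.


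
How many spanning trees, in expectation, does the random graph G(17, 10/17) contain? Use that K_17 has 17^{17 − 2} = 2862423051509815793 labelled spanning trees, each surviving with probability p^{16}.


K_17 has 17^{17 − 2} = 2862423051509815793 labelled spanning trees.
For each such spanning tree H, let X_H = 1 if all 16 edges of H are present in G. Then P[X_H = 1] = p^{16} = (10/17)^{16} = 10000000000000000/48661191875666868481.
Summing the indicators: E[X] = Σ_H E[X_H] = 2862423051509815793 · p^{16} = 2862423051509815793 · 10000000000000000/48661191875666868481 = 10000000000000000/17.
Numerically: E[X] ≈ 5.88235e+14.

E[X] = 2862423051509815793 · (10/17)^{16} = 10000000000000000/17 ≈ 5.88235e+14.


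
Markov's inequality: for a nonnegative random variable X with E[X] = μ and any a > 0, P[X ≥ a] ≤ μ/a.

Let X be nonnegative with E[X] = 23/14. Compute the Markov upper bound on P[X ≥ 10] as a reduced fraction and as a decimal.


μ = E[X] = 23/14, a = 10.
Markov: P[X ≥ 10] ≤ μ/a = (23/14)/10 = 23/140.
Numerically: ≈ 0.1643.
(Since a = 10 > μ = 1.6429, the bound 23/140 is < 1 and informative.)

P[X ≥ 10] ≤ 23/140 ≈ 0.1643.


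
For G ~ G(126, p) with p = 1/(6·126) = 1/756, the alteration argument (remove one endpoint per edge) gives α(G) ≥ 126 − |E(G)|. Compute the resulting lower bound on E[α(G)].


E[|E(G)|] = C(126, 2)·p = 7875 · (1/756) = 125/12.
E[α(G)] ≥ n − E[|E(G)|] = 126 − 125/12 = 1387/12.
Numerically: ≈ 115.583333.
(This is only a lower bound; the true E[α(G)] may be larger.)

E[α(G)] ≥ 1387/12 ≈ 115.583333.


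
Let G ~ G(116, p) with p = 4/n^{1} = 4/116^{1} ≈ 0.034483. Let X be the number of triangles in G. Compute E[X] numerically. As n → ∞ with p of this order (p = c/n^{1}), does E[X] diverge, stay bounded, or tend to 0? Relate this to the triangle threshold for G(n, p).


Number of potential triangles: C(116, 3) = 253460.
Each occurs with probability p³ ≈ (0.034483)³ ≈ 4.1002091e-05.
By linearity: E[X] = C(116, 3)·p³ ≈ 253460 · 4.1002091e-05 ≈ 10.39239.
Here α = 1, so p = 4/n is exactly at the triangle threshold p ~ 1/n. Asymptotically E[X] → c³/6 = 4³/6 = 32/3 ≈ 10.66667, a bounded constant. In this regime the triangle count is asymptotically Poisson(c³/6).

E[X] ≈ 10.39239; in regime p = Θ(1/n^{1}) E[X] stays bounded (at the triangle threshold p ~ 1/n).


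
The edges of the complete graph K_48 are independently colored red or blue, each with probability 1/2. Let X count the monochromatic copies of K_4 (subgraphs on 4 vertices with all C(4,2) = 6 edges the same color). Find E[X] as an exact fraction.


Let X = Σ_S X_S over the C(48, 4) = 194580 subsets S of size 4, where X_S = 1 if the K_4 on S is monochromatic.
For a fixed S, the K_4 on S has C(4, 2) = 6 edges. P[all 6 edges red] = (1/2)^6, and likewise for blue, so P[monochromatic] = 2·(1/2)^6 = 2^{1 − 6} = 1/32.
By linearity: E[X] = C(48, 4) · 2^{1 − 6} = 194580 · 1/32 = 48645/8.
Numerically: E[X] ≈ 6080.62500.

E[X] = C(48,4)·2^(1−C(4,2)) = 48645/8 ≈ 6080.62500.


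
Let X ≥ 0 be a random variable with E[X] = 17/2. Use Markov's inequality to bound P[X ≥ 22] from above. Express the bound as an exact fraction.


μ = E[X] = 17/2, a = 22.
Markov: P[X ≥ 22] ≤ μ/a = (17/2)/22 = 17/44.
Numerically: ≈ 0.386.
(Since a = 22 > μ = 8.500, the bound 17/44 is < 1 and informative.)

P[X ≥ 22] ≤ 17/44 ≈ 0.386.


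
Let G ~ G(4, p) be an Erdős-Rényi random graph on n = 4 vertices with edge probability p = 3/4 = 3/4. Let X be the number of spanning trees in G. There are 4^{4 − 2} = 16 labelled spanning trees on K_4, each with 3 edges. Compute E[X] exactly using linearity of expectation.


K_4 has 4^{4 − 2} = 16 labelled spanning trees.
For each such spanning tree H, let X_H = 1 if all 3 edges of H are present in G. Then P[X_H = 1] = p^{3} = (3/4)^{3} = 27/64.
By linearity: E[X] = Σ_H E[X_H] = 16 · p^{3} = 16 · 27/64 = 27/4.
Numerically: E[X] ≈ 6.75.

E[X] = 16 · (3/4)^{3} = 27/4 ≈ 6.75.


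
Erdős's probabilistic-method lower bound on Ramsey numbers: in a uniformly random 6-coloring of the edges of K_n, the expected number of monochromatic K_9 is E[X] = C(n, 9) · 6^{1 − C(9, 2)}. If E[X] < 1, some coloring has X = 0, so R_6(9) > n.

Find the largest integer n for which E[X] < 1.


We need C(n, 9) · 6^{1 − 36} < 1, i.e. C(n, 9) < 6^{36 − 1} = 1719070799748422591028658176.
Check values of n near the boundary:
  n = 4404: C(4404, 9) = 1703375445537161676647015880; 1703375445537161676647015880 < 1719070799748422591028658176? YES
  n = 4405: C(4405, 9) = 1706862792900636302463627150; 1706862792900636302463627150 < 1719070799748422591028658176? YES
  n = 4406: C(4406, 9) = 1710356485221788389505285700; 1710356485221788389505285700 < 1719070799748422591028658176? YES
  n = 4407: C(4407, 9) = 1713856532599459170657070050; 1713856532599459170657070050 < 1719070799748422591028658176? YES
  n = 4408: C(4408, 9) = 1717362945146264156457459600; 1717362945146264156457459600 < 1719070799748422591028658176? YES
  n = 4409: C(4409, 9) = 1720875732988608787686577131; 1720875732988608787686577131 < 1719070799748422591028658176? NO
The largest n with C(n, 9) < 1719070799748422591028658176 is n = 4408 (where E[X] = 35778394690547169926197075/35813974994758803979763712 ≈ 0.9990). Hence R_6(9) > 4408, i.e. R_6(9) ≥ 4409.

Largest n = 4408; hence R_6(9) > 4408.


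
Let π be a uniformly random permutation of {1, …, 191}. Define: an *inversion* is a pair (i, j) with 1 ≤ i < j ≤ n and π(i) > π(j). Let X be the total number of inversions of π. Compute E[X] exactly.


Write X = Σ X_I over the C(191, 2) = 18145 pairs i < j, with X_I the indicator of one inversion.
There are 18145 indicators.
For each fixed pair i < j, the values π(i) and π(j) are two distinct elements of {1, …, 191} in uniformly random order; by symmetry P[π(i) > π(j)] = 1/2.
By linearity: E[X] = 18145 · (1/2) = C(191, 2) · (1/2) = 18145/2 = 18145/2 ≈ 9072.50000.

E[X] = 18145/2 = 9072.50000.


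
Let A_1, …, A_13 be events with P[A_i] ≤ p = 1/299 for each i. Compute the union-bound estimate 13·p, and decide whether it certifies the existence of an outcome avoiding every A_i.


Union bound: P[∪_{i=1}^{13} A_i] ≤ Σ_i P[A_i] ≤ 13·p = 13·(1/299) = 1/23.
Numerically: 1/23 ≈ 0.043478.
Is 1/23 < 1? YES.
Since P[∪ A_i] ≤ 1/23 < 1, the complement has P[∩ A_i^c] ≥ 1 − 1/23 = 22/23 > 0, so some outcome avoids every A_i.

13·p = 1/23 ≈ 0.043478; existence CERTIFIED by the union bound.


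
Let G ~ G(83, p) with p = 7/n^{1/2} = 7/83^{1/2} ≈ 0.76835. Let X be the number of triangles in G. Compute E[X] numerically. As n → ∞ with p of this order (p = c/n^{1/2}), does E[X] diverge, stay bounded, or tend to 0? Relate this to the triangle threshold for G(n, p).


Number of potential triangles: C(83, 3) = 91881.
Each occurs with probability p³ ≈ (0.76835)³ ≈ 4.53604111e-01.
By linearity: E[X] = C(83, 3)·p³ ≈ 91881 · 4.53604111e-01 ≈ 41677.599282.
Since α = 1/2 < 1, p = c/n^{1/2} ≫ 1/n is above the triangle threshold p ~ 1/n. Asymptotically E[X] ~ (c³/6)·n^{3(1−α)} = (7³/6)·n^{1.5} → ∞; triangles are abundant w.h.p.

E[X] ≈ 41677.599282; in regime p = Θ(1/n^{1/2}) E[X] diverges (above the triangle threshold p ~ 1/n).


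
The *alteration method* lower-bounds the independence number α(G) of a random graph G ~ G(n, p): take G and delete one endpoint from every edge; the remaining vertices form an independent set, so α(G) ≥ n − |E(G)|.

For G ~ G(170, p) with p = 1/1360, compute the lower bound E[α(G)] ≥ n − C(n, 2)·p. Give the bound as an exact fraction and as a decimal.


E[|E(G)|] = C(170, 2)·p = 14365 · (1/1360) = 169/16.
E[α(G)] ≥ n − E[|E(G)|] = 170 − 169/16 = 2551/16.
Numerically: ≈ 159.4375.
(This is only a lower bound; the true E[α(G)] may be larger.)

E[α(G)] ≥ 2551/16 ≈ 159.4375.


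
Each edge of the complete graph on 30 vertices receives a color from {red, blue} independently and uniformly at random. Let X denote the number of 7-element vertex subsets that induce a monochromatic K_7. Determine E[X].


Let X = Σ_S X_S over the C(30, 7) = 2035800 subsets S of size 7, where X_S = 1 if the K_7 on S is monochromatic.
For a fixed S, the K_7 on S has C(7, 2) = 21 edges. P[all 21 edges red] = (1/2)^21, and likewise for blue, so P[monochromatic] = 2·(1/2)^21 = 2^{1 − 21} = 1/1048576.
Summing: E[X] = C(30, 7) · 2^{1 − 21} = 2035800 · 1/1048576 = 254475/131072.
Numerically: E[X] ≈ 1.941490.

E[X] = C(30,7)·2^(1−C(7,2)) = 254475/131072 ≈ 1.941490.


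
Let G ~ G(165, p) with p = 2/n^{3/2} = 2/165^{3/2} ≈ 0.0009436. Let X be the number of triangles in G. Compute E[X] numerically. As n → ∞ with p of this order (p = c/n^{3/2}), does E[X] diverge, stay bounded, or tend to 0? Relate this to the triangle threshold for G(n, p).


Number of potential triangles: C(165, 3) = 735130.
Each occurs with probability p³ ≈ (0.0009436)³ ≈ 8.402572e-10.
By linearity: E[X] = C(165, 3)·p³ ≈ 735130 · 8.402572e-10 ≈ 0.0006.
Since α = 3/2 > 1, p = c/n^{3/2} = o(1/n) is below the triangle threshold p ~ 1/n. Asymptotically E[X] ~ (c³/6)·n^{3(1−α)} = (2³/6)·n^{-1.5} → 0, so by Markov's inequality G has no triangles w.h.p.

E[X] ≈ 0.0006; in regime p = Θ(1/n^{3/2}) E[X] tends to 0 (below the triangle threshold p ~ 1/n).


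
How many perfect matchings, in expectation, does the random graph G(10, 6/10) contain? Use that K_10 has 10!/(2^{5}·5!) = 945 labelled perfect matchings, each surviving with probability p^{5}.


K_10 has 10!/(2^{5}·5!) = 945 labelled perfect matchings.
For each such perfect matching H, let X_H = 1 if all 5 edges of H are present in G. Then P[X_H = 1] = p^{5} = (3/5)^{5} = 243/3125.
By linearity of expectation: E[X] = Σ_H E[X_H] = 945 · p^{5} = 945 · 243/3125 = 45927/625.
Numerically: E[X] ≈ 73.483.

E[X] = 945 · (3/5)^{5} = 45927/625 ≈ 73.483.


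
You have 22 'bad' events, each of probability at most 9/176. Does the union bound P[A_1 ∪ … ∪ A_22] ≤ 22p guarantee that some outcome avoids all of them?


Union bound: P[∪_{i=1}^{22} A_i] ≤ Σ_i P[A_i] ≤ 22·p = 22·(9/176) = 9/8.
Numerically: 9/8 ≈ 1.1250000.
Is 9/8 < 1? NO.
Since the bound 9/8 is ≥ 1, the union bound is uninformative here; it does NOT by itself certify existence.

22·p = 9/8 ≈ 1.1250000; existence NOT certified by the union bound.


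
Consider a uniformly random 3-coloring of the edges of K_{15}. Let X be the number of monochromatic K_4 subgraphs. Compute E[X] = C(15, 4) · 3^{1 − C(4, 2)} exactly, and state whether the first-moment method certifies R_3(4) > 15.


E[X] = C(15, 4) · 3^{1 − 6} = 1365 · 3^{−5} = 1365/243.
As a reduced fraction: E[X] = 455/81 ≈ 5.6173.
Is E[X] < 1? NO.
Since E[X] ≥ 1, the first-moment bound is inconclusive at n = 15; it does NOT by itself certify R_3(4) > 15.

E[X] = 455/81 ≈ 5.6173; E[X] ≥ 1; first-moment method inconclusive here.


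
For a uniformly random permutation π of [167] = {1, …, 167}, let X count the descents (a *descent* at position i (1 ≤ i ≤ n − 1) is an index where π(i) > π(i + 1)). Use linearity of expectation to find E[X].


Write X = Σ X_I over i = 1, …, 166, with X_I the indicator of one descent.
There are 166 indicators.
For each fixed i, the pair (π(i), π(i+1)) is a uniformly random ordered pair of distinct values from {1, …, 167}; by symmetry P[π(i) > π(i+1)] = 1/2.
By linearity: E[X] = 166 · (1/2) = (167 − 1) · (1/2) = 83 ≈ 83.0000.

E[X] = 83 = 83.0000.


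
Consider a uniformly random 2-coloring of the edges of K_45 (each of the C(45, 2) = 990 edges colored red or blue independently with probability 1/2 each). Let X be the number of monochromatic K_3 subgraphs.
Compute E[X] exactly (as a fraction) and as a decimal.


Let X = Σ_S X_S over the C(45, 3) = 14190 subsets S of size 3, where X_S = 1 if the K_3 on S is monochromatic.
For a fixed S, the K_3 on S has C(3, 2) = 3 edges. P[all 3 edges red] = (1/2)^3, and likewise for blue, so P[monochromatic] = 2·(1/2)^3 = 2^{1 − 3} = 1/4.
Summing: E[X] = C(45, 3) · 2^{1 − 3} = 14190 · 1/4 = 7095/2.
Numerically: E[X] ≈ 3547.50000.

E[X] = C(45,3)·2^(1−C(3,2)) = 7095/2 ≈ 3547.50000.
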